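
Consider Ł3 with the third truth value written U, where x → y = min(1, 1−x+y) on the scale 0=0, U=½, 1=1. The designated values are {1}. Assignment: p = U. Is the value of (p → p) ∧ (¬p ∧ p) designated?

p → p = U → U = 1  [min(1, 1−½+½)]
¬p = ¬U = U
¬p ∧ p = U ∧ U = U
(p → p) ∧ (¬p ∧ p) = 1 ∧ U = U
U ∉ {1}.

No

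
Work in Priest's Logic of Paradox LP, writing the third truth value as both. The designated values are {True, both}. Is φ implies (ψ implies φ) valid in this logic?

Every assignment of φ, ψ over {True, both, False} gives a value in {True, both}.
In particular, with φ=both, ψ=both: φ implies (ψ implies φ) = both.

Yes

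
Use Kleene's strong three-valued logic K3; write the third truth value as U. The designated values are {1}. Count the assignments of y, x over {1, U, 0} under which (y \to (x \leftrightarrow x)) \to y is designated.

Designated under: (y=1, x=1); (y=1, x=U); (y=1, x=0).

3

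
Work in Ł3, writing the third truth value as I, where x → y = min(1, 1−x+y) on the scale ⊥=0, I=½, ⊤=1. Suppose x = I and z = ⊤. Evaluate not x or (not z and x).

I

not x = not I = I
not z = not ⊤ = ⊥
not z and x = ⊥ and I = ⊥
not x or (not z and x) = I or ⊥ = I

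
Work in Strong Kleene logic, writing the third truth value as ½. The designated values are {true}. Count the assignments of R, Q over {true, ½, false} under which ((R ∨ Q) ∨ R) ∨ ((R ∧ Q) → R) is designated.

Of the 9 assignments, 8 give a value in {true}.

8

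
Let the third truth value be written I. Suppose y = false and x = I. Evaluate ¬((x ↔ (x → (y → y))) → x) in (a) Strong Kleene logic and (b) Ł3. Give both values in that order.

I; false

In Strong Kleene logic: y → y = false → false = true
x → (y → y) = I → true = true  [¬I ∨ true]
x ↔ (x → (y → y)) = I ↔ true = I
(x ↔ (x → (y → y))) → x = I → I = I
¬((x ↔ (x → (y → y))) → x) = ¬I = I
In Ł3: y → y = false → false = true
x → (y → y) = I → true = true  [min(1, 1−½+1)]
x ↔ (x → (y → y)) = I ↔ true = I
(x ↔ (x → (y → y))) → x = I → I = true
¬((x ↔ (x → (y → y))) → x) = ¬true = false
They differ because Strong Kleene logic and Ł3 treat I differently under implication.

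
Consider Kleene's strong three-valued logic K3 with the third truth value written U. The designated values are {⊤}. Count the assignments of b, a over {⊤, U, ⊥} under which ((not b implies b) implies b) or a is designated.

7

Of the 9 assignments, 7 give a value in {⊤}.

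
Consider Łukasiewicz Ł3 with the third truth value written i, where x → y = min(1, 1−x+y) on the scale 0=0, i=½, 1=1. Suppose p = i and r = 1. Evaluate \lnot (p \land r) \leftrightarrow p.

1

p \land r = i \land 1 = i
\lnot (p \land r) = \lnot i = i
\lnot (p \land r) \leftrightarrow p = i \leftrightarrow i = 1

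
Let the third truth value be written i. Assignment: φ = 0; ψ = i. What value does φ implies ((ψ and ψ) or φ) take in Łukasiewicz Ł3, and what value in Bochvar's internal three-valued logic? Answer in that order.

1; i

In Łukasiewicz Ł3: ψ and ψ = i and i = i
(ψ and ψ) or φ = i or 0 = i
φ implies ((ψ and ψ) or φ) = 0 implies i = 1  [min(1, 1−0+½)]
In Bochvar's internal three-valued logic: ψ and ψ = i and i = i
(ψ and ψ) or φ = i or 0 = i
φ implies ((ψ and ψ) or φ) = 0 implies i = i  [any arg is the third value ⇒ result is the third value]
They differ because Łukasiewicz Ł3 and Bochvar's internal three-valued logic treat i differently under the binary connectives.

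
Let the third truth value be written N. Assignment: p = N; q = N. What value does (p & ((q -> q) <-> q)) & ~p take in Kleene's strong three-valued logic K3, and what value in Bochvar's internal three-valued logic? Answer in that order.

In Kleene's strong three-valued logic K3: q -> q = N -> N = N  [~N | N]
(q -> q) <-> q = N <-> N = N
p & ((q -> q) <-> q) = N & N = N
~p = ~N = N
(p & ((q -> q) <-> q)) & ~p = N & N = N
In Bochvar's internal three-valued logic: q -> q = N -> N = N
(q -> q) <-> q = N <-> N = N
p & ((q -> q) <-> q) = N & N = N
~p = ~N = N
(p & ((q -> q) <-> q)) & ~p = N & N = N

N; N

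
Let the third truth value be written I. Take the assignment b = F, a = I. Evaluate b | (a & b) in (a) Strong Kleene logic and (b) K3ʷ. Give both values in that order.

In Strong Kleene logic: a & b = I & F = F
b | (a & b) = F | F = F
In K3ʷ: a & b = I & F = I
b | (a & b) = F | I = I
They differ because Strong Kleene logic and K3ʷ treat I differently under the binary connectives.

F; I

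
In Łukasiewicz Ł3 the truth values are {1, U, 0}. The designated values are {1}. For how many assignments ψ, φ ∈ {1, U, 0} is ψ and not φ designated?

1

Designated under: (ψ=1, φ=0).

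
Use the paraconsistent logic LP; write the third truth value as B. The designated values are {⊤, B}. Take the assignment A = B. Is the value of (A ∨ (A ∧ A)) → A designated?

A ∧ A = B ∧ B = B
A ∨ (A ∧ A) = B ∨ B = B
(A ∨ (A ∧ A)) → A = B → B = B  [¬B ∨ B]
B ∈ {⊤, B}.

Yes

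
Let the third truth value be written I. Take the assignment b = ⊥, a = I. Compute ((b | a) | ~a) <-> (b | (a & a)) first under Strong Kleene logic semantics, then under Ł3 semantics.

I; ⊤

In Strong Kleene logic: b | a = ⊥ | I = I
~a = ~I = I
(b | a) | ~a = I | I = I
a & a = I & I = I
b | (a & a) = ⊥ | I = I
((b | a) | ~a) <-> (b | (a & a)) = I <-> I = I
In Ł3: b | a = ⊥ | I = I
~a = ~I = I
(b | a) | ~a = I | I = I
a & a = I & I = I
b | (a & a) = ⊥ | I = I
((b | a) | ~a) <-> (b | (a & a)) = I <-> I = ⊤  [1 − |½−½|]
They differ because Strong Kleene logic and Ł3 treat I differently under implication.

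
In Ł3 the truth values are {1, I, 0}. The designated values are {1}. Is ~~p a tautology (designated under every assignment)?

No

Countermodel: p=I gives I, which is not designated.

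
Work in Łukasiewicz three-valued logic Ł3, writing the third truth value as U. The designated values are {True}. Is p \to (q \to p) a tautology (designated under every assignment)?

Every assignment of p, q over {True, U, False} gives a value in {True}.
In particular, with p=U, q=U: p \to (q \to p) = True.

Yes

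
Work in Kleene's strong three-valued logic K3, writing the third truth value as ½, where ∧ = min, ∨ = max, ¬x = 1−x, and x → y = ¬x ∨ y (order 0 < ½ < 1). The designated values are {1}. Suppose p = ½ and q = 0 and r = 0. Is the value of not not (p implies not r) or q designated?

not r = not 0 = 1
p implies not r = ½ implies 1 = 1  [not ½ or 1]
not (p implies not r) = not 1 = 0
not not (p implies not r) = not 0 = 1
not not (p implies not r) or q = 1 or 0 = 1
1 ∈ {1}.

Yes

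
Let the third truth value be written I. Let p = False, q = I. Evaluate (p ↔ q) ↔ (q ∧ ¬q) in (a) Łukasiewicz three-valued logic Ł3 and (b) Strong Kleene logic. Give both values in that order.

In Łukasiewicz three-valued logic Ł3: p ↔ q = False ↔ I = I
¬q = ¬I = I
q ∧ ¬q = I ∧ I = I
(p ↔ q) ↔ (q ∧ ¬q) = I ↔ I = True
In Strong Kleene logic: p ↔ q = False ↔ I = I
¬q = ¬I = I
q ∧ ¬q = I ∧ I = I
(p ↔ q) ↔ (q ∧ ¬q) = I ↔ I = I
They differ because Łukasiewicz three-valued logic Ł3 and Strong Kleene logic treat I differently under implication.

True; I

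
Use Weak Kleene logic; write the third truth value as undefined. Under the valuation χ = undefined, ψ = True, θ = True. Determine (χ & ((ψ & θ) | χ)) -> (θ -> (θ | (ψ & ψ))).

undefined

ψ & θ = True & True = True
(ψ & θ) | χ = True | undefined = undefined
χ & ((ψ & θ) | χ) = undefined & undefined = undefined
ψ & ψ = True & True = True
θ | (ψ & ψ) = True | True = True
θ -> (θ | (ψ & ψ)) = True -> True = True
(χ & ((ψ & θ) | χ)) -> (θ -> (θ | (ψ & ψ))) = undefined -> True = undefined  [any arg is the third value ⇒ result is the third value]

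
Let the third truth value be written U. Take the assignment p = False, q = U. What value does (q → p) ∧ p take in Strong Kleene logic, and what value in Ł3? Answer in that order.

In Strong Kleene logic: q → p = U → False = U
(q → p) ∧ p = U ∧ False = False
In Ł3: q → p = U → False = U  [min(1, 1−½+0)]
(q → p) ∧ p = U ∧ False = False

False; False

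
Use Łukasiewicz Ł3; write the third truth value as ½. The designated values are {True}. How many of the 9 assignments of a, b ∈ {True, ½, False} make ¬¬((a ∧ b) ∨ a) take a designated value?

3

Designated under: (a=True, b=True); (a=True, b=½); (a=True, b=False).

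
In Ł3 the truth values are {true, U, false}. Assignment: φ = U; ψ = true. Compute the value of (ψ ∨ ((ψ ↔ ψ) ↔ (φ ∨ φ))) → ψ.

true

ψ ↔ ψ = true ↔ true = true
φ ∨ φ = U ∨ U = U
(ψ ↔ ψ) ↔ (φ ∨ φ) = true ↔ U = U
ψ ∨ ((ψ ↔ ψ) ↔ (φ ∨ φ)) = true ∨ U = true
(ψ ∨ ((ψ ↔ ψ) ↔ (φ ∨ φ))) → ψ = true → true = true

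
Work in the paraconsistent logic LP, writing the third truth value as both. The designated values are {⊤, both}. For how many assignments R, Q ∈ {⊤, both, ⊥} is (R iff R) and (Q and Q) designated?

6

Of the 9 assignments, 6 give a value in {⊤, both}.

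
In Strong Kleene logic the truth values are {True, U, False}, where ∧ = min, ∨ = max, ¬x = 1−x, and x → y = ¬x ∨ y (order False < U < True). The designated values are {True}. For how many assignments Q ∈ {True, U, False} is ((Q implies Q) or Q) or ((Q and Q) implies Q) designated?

Q=True: True ✓
Q=U: U ·
Q=False: True ✓

2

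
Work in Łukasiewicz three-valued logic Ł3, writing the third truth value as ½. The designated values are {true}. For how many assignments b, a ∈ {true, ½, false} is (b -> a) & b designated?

1

Designated under: (b=true, a=true).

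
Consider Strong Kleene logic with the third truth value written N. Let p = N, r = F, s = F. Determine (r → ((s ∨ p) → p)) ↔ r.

F

s ∨ p = F ∨ N = N
(s ∨ p) → p = N → N = N
r → ((s ∨ p) → p) = F → N = T
(r → ((s ∨ p) → p)) ↔ r = T ↔ F = F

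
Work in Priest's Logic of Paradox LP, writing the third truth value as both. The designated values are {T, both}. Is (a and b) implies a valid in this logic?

Yes

Every assignment of a, b over {T, both, F} gives a value in {T, both}.
In particular, with a=both, b=both: (a and b) implies a = both.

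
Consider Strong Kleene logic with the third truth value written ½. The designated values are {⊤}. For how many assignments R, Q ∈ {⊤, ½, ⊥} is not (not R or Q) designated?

1

Designated under: (R=⊤, Q=⊥).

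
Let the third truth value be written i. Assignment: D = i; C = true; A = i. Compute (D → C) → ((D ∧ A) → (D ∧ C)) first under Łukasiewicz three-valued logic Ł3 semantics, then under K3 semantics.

In Łukasiewicz three-valued logic Ł3: D → C = i → true = true  [min(1, 1−½+1)]
D ∧ A = i ∧ i = i
D ∧ C = i ∧ true = i
(D ∧ A) → (D ∧ C) = i → i = true
(D → C) → ((D ∧ A) → (D ∧ C)) = true → true = true
In K3: D → C = i → true = true  [¬i ∨ true]
D ∧ A = i ∧ i = i
D ∧ C = i ∧ true = i
(D ∧ A) → (D ∧ C) = i → i = i
(D → C) → ((D ∧ A) → (D ∧ C)) = true → i = i
They differ because Łukasiewicz three-valued logic Ł3 and K3 treat i differently under implication.

true; i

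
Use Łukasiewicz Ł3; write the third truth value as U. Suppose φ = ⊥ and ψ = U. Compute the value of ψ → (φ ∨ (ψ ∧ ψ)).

⊤

ψ ∧ ψ = U ∧ U = U
φ ∨ (ψ ∧ ψ) = ⊥ ∨ U = U
ψ → (φ ∨ (ψ ∧ ψ)) = U → U = ⊤  [min(1, 1−½+½)]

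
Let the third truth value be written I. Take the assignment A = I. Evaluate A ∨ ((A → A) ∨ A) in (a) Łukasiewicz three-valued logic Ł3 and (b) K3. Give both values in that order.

T; I

In Łukasiewicz three-valued logic Ł3: A → A = I → I = T  [min(1, 1−½+½)]
(A → A) ∨ A = T ∨ I = T
A ∨ ((A → A) ∨ A) = I ∨ T = T
In K3: A → A = I → I = I
(A → A) ∨ A = I ∨ I = I
A ∨ ((A → A) ∨ A) = I ∨ I = I
They differ because Łukasiewicz three-valued logic Ł3 and K3 treat I differently under implication.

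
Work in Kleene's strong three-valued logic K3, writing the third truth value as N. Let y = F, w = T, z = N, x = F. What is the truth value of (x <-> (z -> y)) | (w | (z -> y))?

T

z -> y = N -> F = N  [~N | F]
x <-> (z -> y) = F <-> N = N
z -> y = N -> F = N
w | (z -> y) = T | N = T
(x <-> (z -> y)) | (w | (z -> y)) = N | T = T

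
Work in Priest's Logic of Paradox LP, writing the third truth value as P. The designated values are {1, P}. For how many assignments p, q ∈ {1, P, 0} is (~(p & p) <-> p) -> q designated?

Of the 9 assignments, 9 give a value in {1, P}.

9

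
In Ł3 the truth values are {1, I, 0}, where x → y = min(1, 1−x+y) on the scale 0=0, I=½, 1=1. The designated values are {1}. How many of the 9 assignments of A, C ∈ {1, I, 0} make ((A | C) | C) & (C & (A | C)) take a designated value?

Designated under: (A=1, C=1); (A=I, C=1); (A=0, C=1).

3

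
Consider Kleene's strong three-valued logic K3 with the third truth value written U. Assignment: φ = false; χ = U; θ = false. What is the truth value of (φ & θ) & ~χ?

φ & θ = false & false = false
~χ = ~U = U
(φ & θ) & ~χ = false & U = false

false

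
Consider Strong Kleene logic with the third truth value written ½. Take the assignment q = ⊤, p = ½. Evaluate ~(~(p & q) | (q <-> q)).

p & q = ½ & ⊤ = ½
~(p & q) = ~½ = ½
q <-> q = ⊤ <-> ⊤ = ⊤
~(p & q) | (q <-> q) = ½ | ⊤ = ⊤
~(~(p & q) | (q <-> q)) = ~⊤ = ⊥

⊥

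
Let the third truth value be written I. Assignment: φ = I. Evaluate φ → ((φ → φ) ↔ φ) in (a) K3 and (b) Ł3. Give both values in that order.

I; true

In K3: φ → φ = I → I = I
(φ → φ) ↔ φ = I ↔ I = I
φ → ((φ → φ) ↔ φ) = I → I = I
In Ł3: φ → φ = I → I = true
(φ → φ) ↔ φ = true ↔ I = I
φ → ((φ → φ) ↔ φ) = I → I = true
They differ because K3 and Ł3 treat I differently under implication.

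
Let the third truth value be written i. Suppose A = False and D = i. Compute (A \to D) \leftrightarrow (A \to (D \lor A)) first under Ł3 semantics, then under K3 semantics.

In Ł3: A \to D = False \to i = True  [min(1, 1−0+½)]
D \lor A = i \lor False = i
A \to (D \lor A) = False \to i = True
(A \to D) \leftrightarrow (A \to (D \lor A)) = True \leftrightarrow True = True
In K3: A \to D = False \to i = True  [\lnot False \lor i]
D \lor A = i \lor False = i
A \to (D \lor A) = False \to i = True
(A \to D) \leftrightarrow (A \to (D \lor A)) = True \leftrightarrow True = True

True; True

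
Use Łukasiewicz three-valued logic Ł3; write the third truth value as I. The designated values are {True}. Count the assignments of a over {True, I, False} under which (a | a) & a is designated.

1

a=True: True ✓
a=I: I ·
a=False: False ·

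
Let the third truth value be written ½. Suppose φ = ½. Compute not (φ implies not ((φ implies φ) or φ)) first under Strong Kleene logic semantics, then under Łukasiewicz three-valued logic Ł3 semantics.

In Strong Kleene logic: φ implies φ = ½ implies ½ = ½
(φ implies φ) or φ = ½ or ½ = ½
not ((φ implies φ) or φ) = not ½ = ½
φ implies not ((φ implies φ) or φ) = ½ implies ½ = ½
not (φ implies not ((φ implies φ) or φ)) = not ½ = ½
In Łukasiewicz three-valued logic Ł3: φ implies φ = ½ implies ½ = 1  [min(1, 1−½+½)]
(φ implies φ) or φ = 1 or ½ = 1
not ((φ implies φ) or φ) = not 1 = 0
φ implies not ((φ implies φ) or φ) = ½ implies 0 = ½
not (φ implies not ((φ implies φ) or φ)) = not ½ = ½

½; ½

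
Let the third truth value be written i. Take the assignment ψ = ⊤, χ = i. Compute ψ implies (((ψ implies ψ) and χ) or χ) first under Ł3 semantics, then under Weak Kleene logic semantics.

i; i

In Ł3: ψ implies ψ = ⊤ implies ⊤ = ⊤
(ψ implies ψ) and χ = ⊤ and i = i
((ψ implies ψ) and χ) or χ = i or i = i
ψ implies (((ψ implies ψ) and χ) or χ) = ⊤ implies i = i  [min(1, 1−1+½)]
In Weak Kleene logic: ψ implies ψ = ⊤ implies ⊤ = ⊤
(ψ implies ψ) and χ = ⊤ and i = i
((ψ implies ψ) and χ) or χ = i or i = i
ψ implies (((ψ implies ψ) and χ) or χ) = ⊤ implies i = i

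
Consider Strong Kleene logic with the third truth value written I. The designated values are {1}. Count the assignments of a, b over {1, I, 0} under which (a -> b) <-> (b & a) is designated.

Designated under: (a=1, b=1); (a=1, b=0).

2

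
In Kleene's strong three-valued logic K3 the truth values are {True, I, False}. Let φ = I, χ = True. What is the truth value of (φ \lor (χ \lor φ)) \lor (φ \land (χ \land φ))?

χ \lor φ = True \lor I = True
φ \lor (χ \lor φ) = I \lor True = True
χ \land φ = True \land I = I
φ \land (χ \land φ) = I \land I = I
(φ \lor (χ \lor φ)) \lor (φ \land (χ \land φ)) = True \lor I = True

True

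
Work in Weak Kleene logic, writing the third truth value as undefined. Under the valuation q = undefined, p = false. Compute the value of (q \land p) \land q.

q \land p = undefined \land false = undefined
(q \land p) \land q = undefined \land undefined = undefined

undefined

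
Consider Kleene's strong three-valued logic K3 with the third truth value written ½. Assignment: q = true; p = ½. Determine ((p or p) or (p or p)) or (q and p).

p or p = ½ or ½ = ½
p or p = ½ or ½ = ½
(p or p) or (p or p) = ½ or ½ = ½
q and p = true and ½ = ½
((p or p) or (p or p)) or (q and p) = ½ or ½ = ½

½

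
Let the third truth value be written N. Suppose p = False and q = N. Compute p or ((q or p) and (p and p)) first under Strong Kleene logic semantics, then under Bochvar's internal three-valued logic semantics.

False; N

In Strong Kleene logic: q or p = N or False = N
p and p = False and False = False
(q or p) and (p and p) = N and False = False
p or ((q or p) and (p and p)) = False or False = False
In Bochvar's internal three-valued logic: q or p = N or False = N
p and p = False and False = False
(q or p) and (p and p) = N and False = N
p or ((q or p) and (p and p)) = False or N = N
They differ because Strong Kleene logic and Bochvar's internal three-valued logic treat N differently under the binary connectives.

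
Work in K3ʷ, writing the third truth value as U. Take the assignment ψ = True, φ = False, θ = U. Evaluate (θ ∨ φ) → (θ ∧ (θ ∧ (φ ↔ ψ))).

U

θ ∨ φ = U ∨ False = U
φ ↔ ψ = False ↔ True = False
θ ∧ (φ ↔ ψ) = U ∧ False = U
θ ∧ (θ ∧ (φ ↔ ψ)) = U ∧ U = U
(θ ∨ φ) → (θ ∧ (θ ∧ (φ ↔ ψ))) = U → U = U  [any arg is the third value ⇒ result is the third value]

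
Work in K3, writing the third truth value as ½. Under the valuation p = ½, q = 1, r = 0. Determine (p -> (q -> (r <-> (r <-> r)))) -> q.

1

r <-> r = 0 <-> 0 = 1
r <-> (r <-> r) = 0 <-> 1 = 0
q -> (r <-> (r <-> r)) = 1 -> 0 = 0
p -> (q -> (r <-> (r <-> r))) = ½ -> 0 = ½  [~½ | 0]
(p -> (q -> (r <-> (r <-> r)))) -> q = ½ -> 1 = 1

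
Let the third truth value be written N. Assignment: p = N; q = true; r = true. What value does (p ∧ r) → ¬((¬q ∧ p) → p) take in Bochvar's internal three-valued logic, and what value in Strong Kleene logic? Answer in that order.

In Bochvar's internal three-valued logic: p ∧ r = N ∧ true = N
¬q = ¬true = false
¬q ∧ p = false ∧ N = N
(¬q ∧ p) → p = N → N = N  [any arg is the third value ⇒ result is the third value]
¬((¬q ∧ p) → p) = ¬N = N
(p ∧ r) → ¬((¬q ∧ p) → p) = N → N = N
In Strong Kleene logic: p ∧ r = N ∧ true = N
¬q = ¬true = false
¬q ∧ p = false ∧ N = false
(¬q ∧ p) → p = false → N = true  [¬false ∨ N]
¬((¬q ∧ p) → p) = ¬true = false
(p ∧ r) → ¬((¬q ∧ p) → p) = N → false = N

N; N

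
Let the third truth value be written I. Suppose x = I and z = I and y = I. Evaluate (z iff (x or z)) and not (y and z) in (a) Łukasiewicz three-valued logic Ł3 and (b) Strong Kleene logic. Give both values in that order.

In Łukasiewicz three-valued logic Ł3: x or z = I or I = I
z iff (x or z) = I iff I = ⊤  [1 − |½−½|]
y and z = I and I = I
not (y and z) = not I = I
(z iff (x or z)) and not (y and z) = ⊤ and I = I
In Strong Kleene logic: x or z = I or I = I
z iff (x or z) = I iff I = I
y and z = I and I = I
not (y and z) = not I = I
(z iff (x or z)) and not (y and z) = I and I = I

I; I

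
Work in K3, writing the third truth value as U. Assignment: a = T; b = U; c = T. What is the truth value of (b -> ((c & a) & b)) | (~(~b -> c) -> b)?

T

c & a = T & T = T
(c & a) & b = T & U = U
b -> ((c & a) & b) = U -> U = U
~b = ~U = U
~b -> c = U -> T = T
~(~b -> c) = ~T = F
~(~b -> c) -> b = F -> U = T
(b -> ((c & a) & b)) | (~(~b -> c) -> b) = U | T = T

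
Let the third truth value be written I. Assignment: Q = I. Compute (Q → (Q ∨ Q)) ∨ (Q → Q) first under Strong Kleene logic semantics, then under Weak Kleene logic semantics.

I; I

In Strong Kleene logic: Q ∨ Q = I ∨ I = I
Q → (Q ∨ Q) = I → I = I  [¬I ∨ I]
Q → Q = I → I = I
(Q → (Q ∨ Q)) ∨ (Q → Q) = I ∨ I = I
In Weak Kleene logic: Q ∨ Q = I ∨ I = I
Q → (Q ∨ Q) = I → I = I  [any arg is the third value ⇒ result is the third value]
Q → Q = I → I = I
(Q → (Q ∨ Q)) ∨ (Q → Q) = I ∨ I = I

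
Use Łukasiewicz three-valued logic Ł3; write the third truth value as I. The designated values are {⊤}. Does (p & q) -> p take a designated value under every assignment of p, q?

Every assignment of p, q over {⊤, I, ⊥} gives a value in {⊤}.
In particular, with p=I, q=I: (p & q) -> p = ⊤.

Yes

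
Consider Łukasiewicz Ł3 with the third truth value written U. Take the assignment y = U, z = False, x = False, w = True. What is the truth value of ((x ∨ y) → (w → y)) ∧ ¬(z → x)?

x ∨ y = False ∨ U = U
w → y = True → U = U  [min(1, 1−1+½)]
(x ∨ y) → (w → y) = U → U = True
z → x = False → False = True
¬(z → x) = ¬True = False
((x ∨ y) → (w → y)) ∧ ¬(z → x) = True ∧ False = False

False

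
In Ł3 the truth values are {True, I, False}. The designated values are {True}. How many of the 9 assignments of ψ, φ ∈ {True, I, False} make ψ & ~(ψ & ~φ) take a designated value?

Designated under: (ψ=True, φ=True).

1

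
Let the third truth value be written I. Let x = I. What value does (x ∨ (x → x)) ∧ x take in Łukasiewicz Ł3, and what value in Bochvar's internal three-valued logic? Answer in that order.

I; I

In Łukasiewicz Ł3: x → x = I → I = T  [min(1, 1−½+½)]
x ∨ (x → x) = I ∨ T = T
(x ∨ (x → x)) ∧ x = T ∧ I = I
In Bochvar's internal three-valued logic: x → x = I → I = I  [any arg is the third value ⇒ result is the third value]
x ∨ (x → x) = I ∨ I = I
(x ∨ (x → x)) ∧ x = I ∧ I = I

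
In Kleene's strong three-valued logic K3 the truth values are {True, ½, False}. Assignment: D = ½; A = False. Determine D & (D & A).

False

D & A = ½ & False = False
D & (D & A) = ½ & False = False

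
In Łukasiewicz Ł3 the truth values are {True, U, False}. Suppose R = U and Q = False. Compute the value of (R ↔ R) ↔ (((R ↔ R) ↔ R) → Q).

R ↔ R = U ↔ U = True
R ↔ R = U ↔ U = True
(R ↔ R) ↔ R = True ↔ U = U
((R ↔ R) ↔ R) → Q = U → False = U
(R ↔ R) ↔ (((R ↔ R) ↔ R) → Q) = True ↔ U = U

U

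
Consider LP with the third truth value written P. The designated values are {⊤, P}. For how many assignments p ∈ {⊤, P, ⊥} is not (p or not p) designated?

1

p=⊤: ⊥ ·
p=P: P ✓
p=⊥: ⊥ ·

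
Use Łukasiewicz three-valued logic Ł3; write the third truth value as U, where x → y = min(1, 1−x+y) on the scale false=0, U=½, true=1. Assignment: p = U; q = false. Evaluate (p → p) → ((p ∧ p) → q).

U

p → p = U → U = true  [min(1, 1−½+½)]
p ∧ p = U ∧ U = U
(p ∧ p) → q = U → false = U
(p → p) → ((p ∧ p) → q) = true → U = U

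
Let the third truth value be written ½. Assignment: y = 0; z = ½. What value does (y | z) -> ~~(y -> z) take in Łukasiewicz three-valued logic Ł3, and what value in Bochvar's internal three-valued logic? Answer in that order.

In Łukasiewicz three-valued logic Ł3: y | z = 0 | ½ = ½
y -> z = 0 -> ½ = 1
~(y -> z) = ~1 = 0
~~(y -> z) = ~0 = 1
(y | z) -> ~~(y -> z) = ½ -> 1 = 1
In Bochvar's internal three-valued logic: y | z = 0 | ½ = ½
y -> z = 0 -> ½ = ½  [any arg is the third value ⇒ result is the third value]
~(y -> z) = ~½ = ½
~~(y -> z) = ~½ = ½
(y | z) -> ~~(y -> z) = ½ -> ½ = ½
They differ because Łukasiewicz three-valued logic Ł3 and Bochvar's internal three-valued logic treat ½ differently under the binary connectives.

1; ½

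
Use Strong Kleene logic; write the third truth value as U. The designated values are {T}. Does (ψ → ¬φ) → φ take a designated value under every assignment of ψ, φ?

Countermodel: ψ=T, φ=U gives U, which is not designated.

No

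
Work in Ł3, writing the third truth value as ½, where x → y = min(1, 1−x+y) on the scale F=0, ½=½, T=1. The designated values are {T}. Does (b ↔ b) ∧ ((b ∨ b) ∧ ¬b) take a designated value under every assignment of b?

Countermodel: b=T gives F, which is not designated.

No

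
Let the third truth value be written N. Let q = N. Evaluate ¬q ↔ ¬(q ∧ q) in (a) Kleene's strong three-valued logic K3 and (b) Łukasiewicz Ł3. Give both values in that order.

In Kleene's strong three-valued logic K3: ¬q = ¬N = N
q ∧ q = N ∧ N = N
¬(q ∧ q) = ¬N = N
¬q ↔ ¬(q ∧ q) = N ↔ N = N
In Łukasiewicz Ł3: ¬q = ¬N = N
q ∧ q = N ∧ N = N
¬(q ∧ q) = ¬N = N
¬q ↔ ¬(q ∧ q) = N ↔ N = 1  [1 − |½−½|]
They differ because Kleene's strong three-valued logic K3 and Łukasiewicz Ł3 treat N differently under implication.

N; 1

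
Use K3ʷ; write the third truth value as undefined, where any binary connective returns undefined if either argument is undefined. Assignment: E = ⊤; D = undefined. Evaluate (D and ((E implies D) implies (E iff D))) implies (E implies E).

undefined

E implies D = ⊤ implies undefined = undefined
E iff D = ⊤ iff undefined = undefined
(E implies D) implies (E iff D) = undefined implies undefined = undefined
D and ((E implies D) implies (E iff D)) = undefined and undefined = undefined
E implies E = ⊤ implies ⊤ = ⊤
(D and ((E implies D) implies (E iff D))) implies (E implies E) = undefined implies ⊤ = undefined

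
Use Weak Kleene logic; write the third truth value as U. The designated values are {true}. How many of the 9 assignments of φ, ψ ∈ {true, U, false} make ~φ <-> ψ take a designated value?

Designated under: (φ=true, ψ=false); (φ=false, ψ=true).

2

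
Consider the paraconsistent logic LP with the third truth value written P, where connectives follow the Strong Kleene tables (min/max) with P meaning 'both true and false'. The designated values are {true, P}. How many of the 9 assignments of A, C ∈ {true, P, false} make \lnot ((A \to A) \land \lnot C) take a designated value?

7

Of the 9 assignments, 7 give a value in {true, P}.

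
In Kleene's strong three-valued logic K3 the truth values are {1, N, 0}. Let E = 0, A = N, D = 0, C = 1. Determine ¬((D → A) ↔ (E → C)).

0

D → A = 0 → N = 1
E → C = 0 → 1 = 1
(D → A) ↔ (E → C) = 1 ↔ 1 = 1
¬((D → A) ↔ (E → C)) = ¬1 = 0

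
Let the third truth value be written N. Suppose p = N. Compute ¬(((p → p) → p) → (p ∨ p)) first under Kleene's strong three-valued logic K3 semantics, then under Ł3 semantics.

In Kleene's strong three-valued logic K3: p → p = N → N = N  [¬N ∨ N]
(p → p) → p = N → N = N
p ∨ p = N ∨ N = N
((p → p) → p) → (p ∨ p) = N → N = N
¬(((p → p) → p) → (p ∨ p)) = ¬N = N
In Ł3: p → p = N → N = True  [min(1, 1−½+½)]
(p → p) → p = True → N = N
p ∨ p = N ∨ N = N
((p → p) → p) → (p ∨ p) = N → N = True
¬(((p → p) → p) → (p ∨ p)) = ¬True = False
They differ because Kleene's strong three-valued logic K3 and Ł3 treat N differently under implication.

N; False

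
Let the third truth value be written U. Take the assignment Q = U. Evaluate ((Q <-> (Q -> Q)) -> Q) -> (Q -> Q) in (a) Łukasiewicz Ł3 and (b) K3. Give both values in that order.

⊤; U

In Łukasiewicz Ł3: Q -> Q = U -> U = ⊤  [min(1, 1−½+½)]
Q <-> (Q -> Q) = U <-> ⊤ = U
(Q <-> (Q -> Q)) -> Q = U -> U = ⊤
Q -> Q = U -> U = ⊤
((Q <-> (Q -> Q)) -> Q) -> (Q -> Q) = ⊤ -> ⊤ = ⊤
In K3: Q -> Q = U -> U = U  [~U | U]
Q <-> (Q -> Q) = U <-> U = U
(Q <-> (Q -> Q)) -> Q = U -> U = U
Q -> Q = U -> U = U
((Q <-> (Q -> Q)) -> Q) -> (Q -> Q) = U -> U = U
They differ because Łukasiewicz Ł3 and K3 treat U differently under implication.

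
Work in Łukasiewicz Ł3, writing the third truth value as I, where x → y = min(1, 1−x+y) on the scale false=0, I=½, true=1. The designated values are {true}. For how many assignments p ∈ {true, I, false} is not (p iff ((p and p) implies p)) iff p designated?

1

p=true: false ·
p=I: true ✓
p=false: false ·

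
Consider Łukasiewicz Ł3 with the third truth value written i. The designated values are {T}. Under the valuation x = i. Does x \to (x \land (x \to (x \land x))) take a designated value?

x \land x = i \land i = i
x \to (x \land x) = i \to i = T  [min(1, 1−½+½)]
x \land (x \to (x \land x)) = i \land T = i
x \to (x \land (x \to (x \land x))) = i \to i = T
T ∈ {T}.

Yes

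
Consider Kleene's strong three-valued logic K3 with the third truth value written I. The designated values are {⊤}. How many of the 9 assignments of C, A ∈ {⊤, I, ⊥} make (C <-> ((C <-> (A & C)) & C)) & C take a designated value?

1

Designated under: (C=⊤, A=⊤).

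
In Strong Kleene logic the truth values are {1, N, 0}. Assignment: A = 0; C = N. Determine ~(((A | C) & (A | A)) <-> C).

N

A | C = 0 | N = N
A | A = 0 | 0 = 0
(A | C) & (A | A) = N & 0 = 0
((A | C) & (A | A)) <-> C = 0 <-> N = N
~(((A | C) & (A | A)) <-> C) = ~N = N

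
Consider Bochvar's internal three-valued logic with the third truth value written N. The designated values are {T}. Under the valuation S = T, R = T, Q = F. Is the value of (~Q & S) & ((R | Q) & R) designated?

~Q = ~F = T
~Q & S = T & T = T
R | Q = T | F = T
(R | Q) & R = T & T = T
(~Q & S) & ((R | Q) & R) = T & T = T
T ∈ {T}.

Yes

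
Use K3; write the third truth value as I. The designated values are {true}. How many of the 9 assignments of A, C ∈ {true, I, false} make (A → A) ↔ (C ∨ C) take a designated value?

Designated under: (A=true, C=true); (A=false, C=true).

2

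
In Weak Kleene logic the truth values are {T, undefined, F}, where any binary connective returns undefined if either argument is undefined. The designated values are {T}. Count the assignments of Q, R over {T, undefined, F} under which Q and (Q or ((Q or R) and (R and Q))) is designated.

2

Designated under: (Q=T, R=T); (Q=T, R=F).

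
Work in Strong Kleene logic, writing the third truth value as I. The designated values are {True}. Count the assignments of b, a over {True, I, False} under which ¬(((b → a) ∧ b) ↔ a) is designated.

1

Designated under: (b=False, a=True).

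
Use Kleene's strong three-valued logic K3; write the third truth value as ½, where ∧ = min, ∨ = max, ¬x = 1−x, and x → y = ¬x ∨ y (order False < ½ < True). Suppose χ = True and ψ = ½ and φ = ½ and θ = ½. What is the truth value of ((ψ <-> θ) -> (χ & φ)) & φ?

½

ψ <-> θ = ½ <-> ½ = ½
χ & φ = True & ½ = ½
(ψ <-> θ) -> (χ & φ) = ½ -> ½ = ½
((ψ <-> θ) -> (χ & φ)) & φ = ½ & ½ = ½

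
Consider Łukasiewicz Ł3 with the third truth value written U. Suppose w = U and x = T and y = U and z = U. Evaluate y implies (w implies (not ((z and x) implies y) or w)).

z and x = U and T = U
(z and x) implies y = U implies U = T  [min(1, 1−½+½)]
not ((z and x) implies y) = not T = F
not ((z and x) implies y) or w = F or U = U
w implies (not ((z and x) implies y) or w) = U implies U = T
y implies (w implies (not ((z and x) implies y) or w)) = U implies T = T

T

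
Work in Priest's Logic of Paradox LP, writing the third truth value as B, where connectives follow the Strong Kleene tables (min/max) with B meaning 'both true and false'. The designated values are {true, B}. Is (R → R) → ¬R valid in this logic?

Countermodel: R=true gives false, which is not designated.

No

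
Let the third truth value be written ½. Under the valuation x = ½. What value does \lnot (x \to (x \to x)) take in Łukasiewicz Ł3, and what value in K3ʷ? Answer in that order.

⊥; ½

In Łukasiewicz Ł3: x \to x = ½ \to ½ = ⊤  [min(1, 1−½+½)]
x \to (x \to x) = ½ \to ⊤ = ⊤
\lnot (x \to (x \to x)) = \lnot ⊤ = ⊥
In K3ʷ: x \to x = ½ \to ½ = ½
x \to (x \to x) = ½ \to ½ = ½
\lnot (x \to (x \to x)) = \lnot ½ = ½
They differ because Łukasiewicz Ł3 and K3ʷ treat ½ differently under the binary connectives.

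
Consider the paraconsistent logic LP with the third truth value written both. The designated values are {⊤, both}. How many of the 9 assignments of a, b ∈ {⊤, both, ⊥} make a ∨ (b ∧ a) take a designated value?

6

Of the 9 assignments, 6 give a value in {⊤, both}.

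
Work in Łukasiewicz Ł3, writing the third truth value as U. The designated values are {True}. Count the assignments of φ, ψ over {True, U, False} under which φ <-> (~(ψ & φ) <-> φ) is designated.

5

Of the 9 assignments, 5 give a value in {True}.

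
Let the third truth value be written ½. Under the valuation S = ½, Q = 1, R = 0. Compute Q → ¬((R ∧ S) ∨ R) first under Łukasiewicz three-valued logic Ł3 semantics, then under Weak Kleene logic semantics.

1; ½

In Łukasiewicz three-valued logic Ł3: R ∧ S = 0 ∧ ½ = 0
(R ∧ S) ∨ R = 0 ∨ 0 = 0
¬((R ∧ S) ∨ R) = ¬0 = 1
Q → ¬((R ∧ S) ∨ R) = 1 → 1 = 1
In Weak Kleene logic: R ∧ S = 0 ∧ ½ = ½
(R ∧ S) ∨ R = ½ ∨ 0 = ½
¬((R ∧ S) ∨ R) = ¬½ = ½
Q → ¬((R ∧ S) ∨ R) = 1 → ½ = ½  [any arg is the third value ⇒ result is the third value]
They differ because Łukasiewicz three-valued logic Ł3 and Weak Kleene logic treat ½ differently under the binary connectives.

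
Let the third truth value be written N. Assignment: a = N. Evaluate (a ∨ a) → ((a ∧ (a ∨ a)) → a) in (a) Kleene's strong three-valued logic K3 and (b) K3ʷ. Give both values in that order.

In Kleene's strong three-valued logic K3: a ∨ a = N ∨ N = N
a ∨ a = N ∨ N = N
a ∧ (a ∨ a) = N ∧ N = N
(a ∧ (a ∨ a)) → a = N → N = N  [¬N ∨ N]
(a ∨ a) → ((a ∧ (a ∨ a)) → a) = N → N = N
In K3ʷ: a ∨ a = N ∨ N = N
a ∨ a = N ∨ N = N
a ∧ (a ∨ a) = N ∧ N = N
(a ∧ (a ∨ a)) → a = N → N = N  [any arg is the third value ⇒ result is the third value]
(a ∨ a) → ((a ∧ (a ∨ a)) → a) = N → N = N

N; N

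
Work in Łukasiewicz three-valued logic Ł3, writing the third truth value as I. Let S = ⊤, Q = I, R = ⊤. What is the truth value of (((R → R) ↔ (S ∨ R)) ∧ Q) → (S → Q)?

R → R = ⊤ → ⊤ = ⊤
S ∨ R = ⊤ ∨ ⊤ = ⊤
(R → R) ↔ (S ∨ R) = ⊤ ↔ ⊤ = ⊤
((R → R) ↔ (S ∨ R)) ∧ Q = ⊤ ∧ I = I
S → Q = ⊤ → I = I  [min(1, 1−1+½)]
(((R → R) ↔ (S ∨ R)) ∧ Q) → (S → Q) = I → I = ⊤

⊤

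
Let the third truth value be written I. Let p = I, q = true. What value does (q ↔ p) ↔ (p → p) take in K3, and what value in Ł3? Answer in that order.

I; I

In K3: q ↔ p = true ↔ I = I
p → p = I → I = I
(q ↔ p) ↔ (p → p) = I ↔ I = I
In Ł3: q ↔ p = true ↔ I = I  [1 − |1−½|]
p → p = I → I = true
(q ↔ p) ↔ (p → p) = I ↔ true = I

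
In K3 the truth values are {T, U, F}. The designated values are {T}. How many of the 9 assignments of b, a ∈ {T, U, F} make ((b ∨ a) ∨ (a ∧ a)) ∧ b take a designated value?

Designated under: (b=T, a=T); (b=T, a=U); (b=T, a=F).

3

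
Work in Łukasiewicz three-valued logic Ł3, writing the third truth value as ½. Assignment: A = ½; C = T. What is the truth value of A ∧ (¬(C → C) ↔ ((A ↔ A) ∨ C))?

C → C = T → T = T
¬(C → C) = ¬T = F
A ↔ A = ½ ↔ ½ = T  [1 − |½−½|]
(A ↔ A) ∨ C = T ∨ T = T
¬(C → C) ↔ ((A ↔ A) ∨ C) = F ↔ T = F
A ∧ (¬(C → C) ↔ ((A ↔ A) ∨ C)) = ½ ∧ F = F

F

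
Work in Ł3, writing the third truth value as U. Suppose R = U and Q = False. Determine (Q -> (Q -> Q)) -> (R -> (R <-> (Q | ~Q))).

Q -> Q = False -> False = True
Q -> (Q -> Q) = False -> True = True
~Q = ~False = True
Q | ~Q = False | True = True
R <-> (Q | ~Q) = U <-> True = U  [1 − |½−1|]
R -> (R <-> (Q | ~Q)) = U -> U = True
(Q -> (Q -> Q)) -> (R -> (R <-> (Q | ~Q))) = True -> True = True

True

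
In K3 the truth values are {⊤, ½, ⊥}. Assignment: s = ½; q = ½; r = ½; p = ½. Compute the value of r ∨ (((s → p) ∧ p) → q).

½

s → p = ½ → ½ = ½  [¬½ ∨ ½]
(s → p) ∧ p = ½ ∧ ½ = ½
((s → p) ∧ p) → q = ½ → ½ = ½
r ∨ (((s → p) ∧ p) → q) = ½ ∨ ½ = ½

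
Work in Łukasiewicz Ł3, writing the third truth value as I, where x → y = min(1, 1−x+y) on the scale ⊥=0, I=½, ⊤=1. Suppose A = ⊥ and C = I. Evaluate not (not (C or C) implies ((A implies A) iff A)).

C or C = I or I = I
not (C or C) = not I = I
A implies A = ⊥ implies ⊥ = ⊤
(A implies A) iff A = ⊤ iff ⊥ = ⊥
not (C or C) implies ((A implies A) iff A) = I implies ⊥ = I  [min(1, 1−½+0)]
not (not (C or C) implies ((A implies A) iff A)) = not I = I

I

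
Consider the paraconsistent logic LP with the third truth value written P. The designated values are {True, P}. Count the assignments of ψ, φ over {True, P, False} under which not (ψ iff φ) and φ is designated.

Of the 9 assignments, 5 give a value in {True, P}.

5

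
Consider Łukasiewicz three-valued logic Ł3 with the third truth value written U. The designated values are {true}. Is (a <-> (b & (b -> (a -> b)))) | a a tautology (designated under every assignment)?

Countermodel: a=U, b=true gives U, which is not designated.

No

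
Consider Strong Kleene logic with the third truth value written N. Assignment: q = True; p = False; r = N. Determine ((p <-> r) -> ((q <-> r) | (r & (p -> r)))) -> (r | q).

True

p <-> r = False <-> N = N
q <-> r = True <-> N = N
p -> r = False -> N = True  [~False | N]
r & (p -> r) = N & True = N
(q <-> r) | (r & (p -> r)) = N | N = N
(p <-> r) -> ((q <-> r) | (r & (p -> r))) = N -> N = N
r | q = N | True = True
((p <-> r) -> ((q <-> r) | (r & (p -> r)))) -> (r | q) = N -> True = True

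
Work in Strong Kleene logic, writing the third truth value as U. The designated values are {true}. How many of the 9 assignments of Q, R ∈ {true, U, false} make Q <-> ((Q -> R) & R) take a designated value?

2

Designated under: (Q=true, R=true); (Q=false, R=false).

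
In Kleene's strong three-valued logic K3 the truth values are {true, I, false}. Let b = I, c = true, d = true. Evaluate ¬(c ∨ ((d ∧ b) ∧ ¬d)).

d ∧ b = true ∧ I = I
¬d = ¬true = false
(d ∧ b) ∧ ¬d = I ∧ false = false
c ∨ ((d ∧ b) ∧ ¬d) = true ∨ false = true
¬(c ∨ ((d ∧ b) ∧ ¬d)) = ¬true = false

false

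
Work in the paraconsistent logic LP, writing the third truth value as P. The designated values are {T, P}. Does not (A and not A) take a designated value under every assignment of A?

Every assignment of A over {T, P, F} gives a value in {T, P}.
In particular, with A=P: not (A and not A) = P.

Yes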